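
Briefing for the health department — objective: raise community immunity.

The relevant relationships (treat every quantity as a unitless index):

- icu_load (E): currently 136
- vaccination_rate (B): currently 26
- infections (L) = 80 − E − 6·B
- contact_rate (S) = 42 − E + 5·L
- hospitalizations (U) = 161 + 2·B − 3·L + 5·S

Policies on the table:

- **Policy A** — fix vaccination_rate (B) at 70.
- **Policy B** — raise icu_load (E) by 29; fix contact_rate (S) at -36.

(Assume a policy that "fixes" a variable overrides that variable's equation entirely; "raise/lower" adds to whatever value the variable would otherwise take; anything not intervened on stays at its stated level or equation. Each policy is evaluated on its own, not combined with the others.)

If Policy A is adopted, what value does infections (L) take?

-476

Policy A (B := 70):
  E = 136
  B = 70
  L = 80 − 136 − 6·70 = -476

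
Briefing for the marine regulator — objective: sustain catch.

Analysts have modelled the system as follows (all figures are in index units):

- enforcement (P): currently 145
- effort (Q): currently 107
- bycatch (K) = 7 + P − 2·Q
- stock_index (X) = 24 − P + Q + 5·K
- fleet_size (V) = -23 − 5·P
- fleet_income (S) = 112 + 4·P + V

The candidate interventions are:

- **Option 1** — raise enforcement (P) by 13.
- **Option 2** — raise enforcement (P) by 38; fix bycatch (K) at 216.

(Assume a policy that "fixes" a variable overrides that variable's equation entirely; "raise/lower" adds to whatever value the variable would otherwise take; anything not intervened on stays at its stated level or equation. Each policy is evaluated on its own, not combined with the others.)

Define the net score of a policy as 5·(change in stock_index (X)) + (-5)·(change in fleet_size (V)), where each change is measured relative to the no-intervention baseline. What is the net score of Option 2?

Baseline:
  P = 145
  Q = 107
  K = 7 + 145 − 2·107 = -62
  X = 24 − 145 + 107 + 5·(-62) = -324
  V = -23 − 5·145 = -748
Option 2 (P + 38, K := 216):
  P = 145 + 38 = 183
  Q = 107
  K = 216
  X = 24 − 183 + 107 + 5·216 = 1028
  V = -23 − 5·183 = -938
ΔX = 1028 − (-324) = 1352; ΔV = -938 − (-748) = -190
Score = 5·1352 + (-5)·(-190) = 7710

7710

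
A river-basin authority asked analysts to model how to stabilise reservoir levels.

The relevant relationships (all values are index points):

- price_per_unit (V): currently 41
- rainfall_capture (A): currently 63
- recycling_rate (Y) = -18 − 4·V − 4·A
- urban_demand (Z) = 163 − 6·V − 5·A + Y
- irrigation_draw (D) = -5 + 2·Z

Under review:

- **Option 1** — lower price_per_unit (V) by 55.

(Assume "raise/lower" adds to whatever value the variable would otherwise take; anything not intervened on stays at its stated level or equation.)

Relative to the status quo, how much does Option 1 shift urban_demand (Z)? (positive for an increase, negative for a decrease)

Baseline:
  V = 41
  A = 63
  Y = -18 − 4·41 − 4·63 = -434
  Z = 163 − 6·41 − 5·63 + (-434) = -832
Option 1 (V − 55):
  V = 41 − 55 = -14
  A = 63
  Y = -18 − 4·(-14) − 4·63 = -214
  Z = 163 − 6·(-14) − 5·63 + (-214) = -282
Change in Z: -282 − (-832) = 550

550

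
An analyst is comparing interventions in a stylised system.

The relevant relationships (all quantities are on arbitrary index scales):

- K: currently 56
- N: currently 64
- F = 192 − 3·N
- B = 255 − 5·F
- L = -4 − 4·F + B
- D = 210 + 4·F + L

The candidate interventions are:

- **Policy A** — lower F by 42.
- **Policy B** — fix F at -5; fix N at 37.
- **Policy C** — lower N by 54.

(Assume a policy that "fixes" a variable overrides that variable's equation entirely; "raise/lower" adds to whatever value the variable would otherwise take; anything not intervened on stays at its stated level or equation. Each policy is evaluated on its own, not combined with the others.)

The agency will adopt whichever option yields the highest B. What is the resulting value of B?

Policy A (F − 42):
  N = 64
  F = 192 − 3·64 (−42 from intervention) = -42
  B = 255 − 5·(-42) = 465
Policy B (F := -5, N := 37):
  N = 37
  F = -5
  B = 255 − 5·(-5) = 280
Policy C (N − 54):
  N = 64 − 54 = 10
  F = 192 − 3·10 = 162
  B = 255 − 5·162 = -555
Comparing — Policy A: B=465, Policy B: B=280, Policy C: B=-555. Highest is 465 (Policy A).

465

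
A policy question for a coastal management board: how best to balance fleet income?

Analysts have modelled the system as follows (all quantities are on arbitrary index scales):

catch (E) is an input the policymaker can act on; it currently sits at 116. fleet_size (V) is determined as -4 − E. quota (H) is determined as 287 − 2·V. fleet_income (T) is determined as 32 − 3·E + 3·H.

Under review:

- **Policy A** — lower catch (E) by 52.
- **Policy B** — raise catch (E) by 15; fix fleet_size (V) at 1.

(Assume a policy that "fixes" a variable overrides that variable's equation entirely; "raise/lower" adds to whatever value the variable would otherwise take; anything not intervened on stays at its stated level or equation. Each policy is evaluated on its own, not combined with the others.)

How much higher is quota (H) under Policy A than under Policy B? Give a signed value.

138

Policy A (E − 52):
  E = 116 − 52 = 64
  V = -4 − 64 = -68
  H = 287 − 2·(-68) = 423
Policy B (E + 15, V := 1):
  E = 116 + 15 = 131
  V = 1
  H = 287 − 2·1 = 285
H: 423 − 285 = 138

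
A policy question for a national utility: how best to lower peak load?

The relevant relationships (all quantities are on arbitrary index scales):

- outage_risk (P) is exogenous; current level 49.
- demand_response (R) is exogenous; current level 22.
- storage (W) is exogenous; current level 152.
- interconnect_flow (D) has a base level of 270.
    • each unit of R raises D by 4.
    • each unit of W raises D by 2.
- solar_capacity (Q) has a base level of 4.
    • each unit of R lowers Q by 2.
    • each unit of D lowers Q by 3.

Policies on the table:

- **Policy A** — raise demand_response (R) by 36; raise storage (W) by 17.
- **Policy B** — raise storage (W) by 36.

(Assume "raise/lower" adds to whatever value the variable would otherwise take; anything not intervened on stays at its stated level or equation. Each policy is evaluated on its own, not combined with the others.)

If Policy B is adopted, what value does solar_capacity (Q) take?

-2242

Policy B (W + 36):
  R = 22
  W = 152 + 36 = 188
  D = 270 + 4·22 + 2·188 = 734
  Q = 4 − 2·22 − 3·734 = -2242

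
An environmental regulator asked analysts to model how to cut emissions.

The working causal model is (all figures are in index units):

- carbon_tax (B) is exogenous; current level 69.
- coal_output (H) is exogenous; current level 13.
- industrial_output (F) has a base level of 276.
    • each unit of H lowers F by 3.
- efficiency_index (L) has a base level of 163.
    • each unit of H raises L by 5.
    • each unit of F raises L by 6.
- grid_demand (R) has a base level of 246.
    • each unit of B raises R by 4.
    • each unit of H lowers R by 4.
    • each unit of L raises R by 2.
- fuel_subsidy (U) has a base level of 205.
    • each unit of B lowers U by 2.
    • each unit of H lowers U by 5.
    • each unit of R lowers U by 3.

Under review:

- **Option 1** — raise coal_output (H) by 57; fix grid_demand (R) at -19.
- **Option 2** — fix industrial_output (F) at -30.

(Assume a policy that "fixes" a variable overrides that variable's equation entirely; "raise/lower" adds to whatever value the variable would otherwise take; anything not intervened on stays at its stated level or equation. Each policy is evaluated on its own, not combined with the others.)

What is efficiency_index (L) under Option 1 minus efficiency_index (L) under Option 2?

Option 1 (H + 57, R := -19):
  H = 13 + 57 = 70
  F = 276 − 3·70 = 66
  L = 163 + 5·70 + 6·66 = 909
Option 2 (F := -30):
  H = 13
  F = -30
  L = 163 + 5·13 + 6·(-30) = 48
L: 909 − 48 = 861

861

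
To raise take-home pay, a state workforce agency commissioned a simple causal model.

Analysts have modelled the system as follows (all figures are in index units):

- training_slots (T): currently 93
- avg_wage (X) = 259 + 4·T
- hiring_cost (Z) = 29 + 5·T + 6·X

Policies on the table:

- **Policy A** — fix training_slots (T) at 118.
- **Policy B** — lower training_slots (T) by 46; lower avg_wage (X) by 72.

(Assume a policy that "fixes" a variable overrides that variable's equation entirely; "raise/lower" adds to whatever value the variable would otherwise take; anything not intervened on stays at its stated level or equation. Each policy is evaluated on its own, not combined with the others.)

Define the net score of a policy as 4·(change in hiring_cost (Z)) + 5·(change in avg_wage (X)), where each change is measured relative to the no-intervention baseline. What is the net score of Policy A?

Baseline:
  T = 93
  X = 259 + 4·93 = 631
  Z = 29 + 5·93 + 6·631 = 4280
Policy A (T := 118):
  T = 118
  X = 259 + 4·118 = 731
  Z = 29 + 5·118 + 6·731 = 5005
ΔZ = 5005 − 4280 = 725; ΔX = 731 − 631 = 100
Score = 4·725 + 5·100 = 3400

3400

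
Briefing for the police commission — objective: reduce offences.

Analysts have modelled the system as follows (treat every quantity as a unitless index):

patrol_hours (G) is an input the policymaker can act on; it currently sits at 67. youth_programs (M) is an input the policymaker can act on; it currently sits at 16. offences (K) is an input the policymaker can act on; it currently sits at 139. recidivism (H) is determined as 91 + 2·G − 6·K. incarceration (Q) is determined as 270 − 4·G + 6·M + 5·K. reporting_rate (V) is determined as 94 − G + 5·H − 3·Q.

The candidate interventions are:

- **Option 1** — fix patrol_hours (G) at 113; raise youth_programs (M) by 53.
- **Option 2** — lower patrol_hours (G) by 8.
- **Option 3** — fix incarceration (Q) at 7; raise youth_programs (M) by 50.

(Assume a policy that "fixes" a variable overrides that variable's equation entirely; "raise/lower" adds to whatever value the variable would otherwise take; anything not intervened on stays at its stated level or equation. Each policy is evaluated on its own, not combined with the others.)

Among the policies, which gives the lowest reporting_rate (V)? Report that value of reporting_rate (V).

Option 1 (G := 113, M + 53):
  G = 113
  M = 16 + 53 = 69
  K = 139
  H = 91 + 2·113 − 6·139 = -517
  Q = 270 − 4·113 + 6·69 + 5·139 = 927
  V = 94 − 113 + 5·(-517) − 3·927 = -5385
Option 2 (G − 8):
  G = 67 − 8 = 59
  M = 16
  K = 139
  H = 91 + 2·59 − 6·139 = -625
  Q = 270 − 4·59 + 6·16 + 5·139 = 825
  V = 94 − 59 + 5·(-625) − 3·825 = -5565
Option 3 (Q := 7, M + 50):
  G = 67
  M = 16 + 50 = 66
  K = 139
  H = 91 + 2·67 − 6·139 = -609
  Q = 7
  V = 94 − 67 + 5·(-609) − 3·7 = -3039
Comparing — Option 1: V=-5385, Option 2: V=-5565, Option 3: V=-3039. Lowest is -5565 (Option 2).

-5565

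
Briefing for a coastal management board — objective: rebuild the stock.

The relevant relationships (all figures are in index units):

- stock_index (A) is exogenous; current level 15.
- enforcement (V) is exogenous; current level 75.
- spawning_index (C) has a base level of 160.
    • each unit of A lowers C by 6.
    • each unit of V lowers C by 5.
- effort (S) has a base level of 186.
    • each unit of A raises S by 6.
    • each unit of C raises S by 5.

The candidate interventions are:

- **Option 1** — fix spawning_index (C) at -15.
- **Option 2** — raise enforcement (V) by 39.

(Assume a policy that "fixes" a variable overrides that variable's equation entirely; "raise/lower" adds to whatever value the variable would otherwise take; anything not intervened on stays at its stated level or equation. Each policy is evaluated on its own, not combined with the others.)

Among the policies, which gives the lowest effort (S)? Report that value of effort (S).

Option 1 (C := -15):
  A = 15
  V = 75
  C = -15
  S = 186 + 6·15 + 5·(-15) = 201
Option 2 (V + 39):
  A = 15
  V = 75 + 39 = 114
  C = 160 − 6·15 − 5·114 = -500
  S = 186 + 6·15 + 5·(-500) = -2224
Comparing — Option 1: S=201, Option 2: S=-2224. Lowest is -2224 (Option 2).

-2224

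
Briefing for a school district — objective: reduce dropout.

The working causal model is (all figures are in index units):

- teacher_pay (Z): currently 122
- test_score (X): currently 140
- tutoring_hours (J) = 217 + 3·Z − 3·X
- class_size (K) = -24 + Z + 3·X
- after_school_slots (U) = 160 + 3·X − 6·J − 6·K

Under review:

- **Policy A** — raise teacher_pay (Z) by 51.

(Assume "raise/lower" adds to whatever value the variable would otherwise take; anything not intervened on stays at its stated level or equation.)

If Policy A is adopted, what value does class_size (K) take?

569

Policy A (Z + 51):
  Z = 122 + 51 = 173
  X = 140
  K = -24 + 173 + 3·140 = 569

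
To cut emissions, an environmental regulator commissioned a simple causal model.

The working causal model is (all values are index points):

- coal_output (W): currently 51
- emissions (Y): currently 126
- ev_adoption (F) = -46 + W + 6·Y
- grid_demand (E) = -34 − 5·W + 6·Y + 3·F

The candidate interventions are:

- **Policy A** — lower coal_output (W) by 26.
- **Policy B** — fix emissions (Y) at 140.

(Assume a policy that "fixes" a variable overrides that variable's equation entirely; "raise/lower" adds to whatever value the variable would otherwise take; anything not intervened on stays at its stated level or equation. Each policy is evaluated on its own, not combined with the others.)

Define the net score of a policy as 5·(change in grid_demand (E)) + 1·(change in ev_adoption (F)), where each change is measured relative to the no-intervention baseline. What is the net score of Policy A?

Baseline:
  W = 51
  Y = 126
  F = -46 + 51 + 6·126 = 761
  E = -34 − 5·51 + 6·126 + 3·761 = 2750
Policy A (W − 26):
  W = 51 − 26 = 25
  Y = 126
  F = -46 + 25 + 6·126 = 735
  E = -34 − 5·25 + 6·126 + 3·735 = 2802
ΔE = 2802 − 2750 = 52; ΔF = 735 − 761 = -26
Score = 5·52 + 1·(-26) = 234

234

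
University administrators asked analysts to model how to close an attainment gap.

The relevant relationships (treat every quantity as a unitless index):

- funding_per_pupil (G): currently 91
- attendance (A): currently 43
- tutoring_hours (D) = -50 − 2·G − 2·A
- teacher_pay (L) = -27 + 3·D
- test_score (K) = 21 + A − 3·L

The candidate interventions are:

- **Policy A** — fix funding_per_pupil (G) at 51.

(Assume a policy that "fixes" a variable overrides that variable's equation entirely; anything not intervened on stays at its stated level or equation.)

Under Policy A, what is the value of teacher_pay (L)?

-741

Policy A (G := 51):
  G = 51
  A = 43
  D = -50 − 2·51 − 2·43 = -238
  L = -27 + 3·(-238) = -741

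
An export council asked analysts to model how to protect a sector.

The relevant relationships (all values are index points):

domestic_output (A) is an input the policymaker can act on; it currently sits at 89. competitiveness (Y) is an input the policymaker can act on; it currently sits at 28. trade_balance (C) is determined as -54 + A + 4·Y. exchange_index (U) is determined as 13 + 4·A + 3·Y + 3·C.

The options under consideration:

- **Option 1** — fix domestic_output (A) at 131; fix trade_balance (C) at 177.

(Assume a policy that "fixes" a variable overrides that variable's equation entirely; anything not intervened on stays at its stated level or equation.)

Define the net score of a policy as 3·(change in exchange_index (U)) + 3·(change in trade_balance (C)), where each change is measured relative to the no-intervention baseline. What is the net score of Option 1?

864

Baseline:
  A = 89
  Y = 28
  C = -54 + 89 + 4·28 = 147
  U = 13 + 4·89 + 3·28 + 3·147 = 894
Option 1 (A := 131, C := 177):
  A = 131
  Y = 28
  C = 177
  U = 13 + 4·131 + 3·28 + 3·177 = 1152
ΔU = 1152 − 894 = 258; ΔC = 177 − 147 = 30
Score = 3·258 + 3·30 = 864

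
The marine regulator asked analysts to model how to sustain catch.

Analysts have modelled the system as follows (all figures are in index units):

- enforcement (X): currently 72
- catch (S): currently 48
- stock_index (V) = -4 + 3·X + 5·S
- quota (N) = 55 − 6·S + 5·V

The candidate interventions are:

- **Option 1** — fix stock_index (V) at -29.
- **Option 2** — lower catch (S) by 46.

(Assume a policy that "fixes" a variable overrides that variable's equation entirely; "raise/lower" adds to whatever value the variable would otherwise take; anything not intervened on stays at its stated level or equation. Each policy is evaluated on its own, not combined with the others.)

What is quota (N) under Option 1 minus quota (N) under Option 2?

-1531

Option 1 (V := -29):
  X = 72
  S = 48
  V = -29
  N = 55 − 6·48 + 5·(-29) = -378
Option 2 (S − 46):
  X = 72
  S = 48 − 46 = 2
  V = -4 + 3·72 + 5·2 = 222
  N = 55 − 6·2 + 5·222 = 1153
N: -378 − 1153 = -1531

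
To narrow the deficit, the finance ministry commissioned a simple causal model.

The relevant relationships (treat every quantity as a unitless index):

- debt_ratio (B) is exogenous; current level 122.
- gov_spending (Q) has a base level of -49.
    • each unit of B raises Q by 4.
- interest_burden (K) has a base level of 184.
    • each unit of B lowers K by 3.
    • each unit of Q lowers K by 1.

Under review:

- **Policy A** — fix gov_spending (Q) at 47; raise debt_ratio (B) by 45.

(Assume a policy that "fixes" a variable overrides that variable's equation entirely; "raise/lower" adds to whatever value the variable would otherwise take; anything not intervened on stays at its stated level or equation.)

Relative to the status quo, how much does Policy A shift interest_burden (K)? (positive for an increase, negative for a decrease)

257

Baseline:
  B = 122
  Q = -49 + 4·122 = 439
  K = 184 − 3·122 − 439 = -621
Policy A (Q := 47, B + 45):
  B = 122 + 45 = 167
  Q = 47
  K = 184 − 3·167 − 47 = -364
Change in K: -364 − (-621) = 257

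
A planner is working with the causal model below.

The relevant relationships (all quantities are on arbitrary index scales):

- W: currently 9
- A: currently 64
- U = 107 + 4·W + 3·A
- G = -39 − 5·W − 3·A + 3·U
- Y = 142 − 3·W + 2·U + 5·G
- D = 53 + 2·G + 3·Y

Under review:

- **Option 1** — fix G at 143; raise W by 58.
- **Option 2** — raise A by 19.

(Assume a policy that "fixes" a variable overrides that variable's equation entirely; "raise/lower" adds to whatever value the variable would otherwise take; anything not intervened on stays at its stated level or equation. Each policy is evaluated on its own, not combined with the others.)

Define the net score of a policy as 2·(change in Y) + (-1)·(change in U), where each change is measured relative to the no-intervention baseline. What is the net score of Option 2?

Baseline:
  W = 9
  A = 64
  U = 107 + 4·9 + 3·64 = 335
  G = -39 − 5·9 − 3·64 + 3·335 = 729
  Y = 142 − 3·9 + 2·335 + 5·729 = 4430
Option 2 (A + 19):
  W = 9
  A = 64 + 19 = 83
  U = 107 + 4·9 + 3·83 = 392
  G = -39 − 5·9 − 3·83 + 3·392 = 843
  Y = 142 − 3·9 + 2·392 + 5·843 = 5114
ΔY = 5114 − 4430 = 684; ΔU = 392 − 335 = 57
Score = 2·684 + (-1)·57 = 1311

1311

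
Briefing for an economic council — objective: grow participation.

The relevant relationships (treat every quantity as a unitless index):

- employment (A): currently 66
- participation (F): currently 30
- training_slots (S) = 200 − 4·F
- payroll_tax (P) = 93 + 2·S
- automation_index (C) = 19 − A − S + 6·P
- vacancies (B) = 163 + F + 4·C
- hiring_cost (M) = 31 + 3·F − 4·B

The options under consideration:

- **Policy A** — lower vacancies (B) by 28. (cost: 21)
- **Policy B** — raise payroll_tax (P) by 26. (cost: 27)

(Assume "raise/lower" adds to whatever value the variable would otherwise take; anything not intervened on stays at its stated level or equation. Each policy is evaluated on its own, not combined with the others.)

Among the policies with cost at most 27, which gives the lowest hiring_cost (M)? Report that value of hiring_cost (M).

Policy A (B − 28):
  A = 66
  F = 30
  S = 200 − 4·30 = 80
  P = 93 + 2·80 = 253
  C = 19 − 66 − 80 + 6·253 = 1391
  B = 163 + 30 + 4·1391 (−28 from intervention) = 5729
  M = 31 + 3·30 − 4·5729 = -22795
Policy B (P + 26):
  A = 66
  F = 30
  S = 200 − 4·30 = 80
  P = 93 + 2·80 (+26 from intervention) = 279
  C = 19 − 66 − 80 + 6·279 = 1547
  B = 163 + 30 + 4·1547 = 6381
  M = 31 + 3·30 − 4·6381 = -25403
Comparing — Policy A: M=-22795, Policy B: M=-25403. Lowest is -25403 (Policy B).

-25403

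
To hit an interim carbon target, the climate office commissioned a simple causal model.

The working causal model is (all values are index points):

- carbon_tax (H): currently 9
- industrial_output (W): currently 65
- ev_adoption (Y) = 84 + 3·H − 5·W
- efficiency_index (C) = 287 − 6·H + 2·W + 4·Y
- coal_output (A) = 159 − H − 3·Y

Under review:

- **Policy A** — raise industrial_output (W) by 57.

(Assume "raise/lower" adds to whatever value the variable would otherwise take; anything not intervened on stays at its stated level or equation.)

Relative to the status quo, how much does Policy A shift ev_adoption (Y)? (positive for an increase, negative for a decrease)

-285

Baseline:
  H = 9
  W = 65
  Y = 84 + 3·9 − 5·65 = -214
Policy A (W + 57):
  H = 9
  W = 65 + 57 = 122
  Y = 84 + 3·9 − 5·122 = -499
Change in Y: -499 − (-214) = -285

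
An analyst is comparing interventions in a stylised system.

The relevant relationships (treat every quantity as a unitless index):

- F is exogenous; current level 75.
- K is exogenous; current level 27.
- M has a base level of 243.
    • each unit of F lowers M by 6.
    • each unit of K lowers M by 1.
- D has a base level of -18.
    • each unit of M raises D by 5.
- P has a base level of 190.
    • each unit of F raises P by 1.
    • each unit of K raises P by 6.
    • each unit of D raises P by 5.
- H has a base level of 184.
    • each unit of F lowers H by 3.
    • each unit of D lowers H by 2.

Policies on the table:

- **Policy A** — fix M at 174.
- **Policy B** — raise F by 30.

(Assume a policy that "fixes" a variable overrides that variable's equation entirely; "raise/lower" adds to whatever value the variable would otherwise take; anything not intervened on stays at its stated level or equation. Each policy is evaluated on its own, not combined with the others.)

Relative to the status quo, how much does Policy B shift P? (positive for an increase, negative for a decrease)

Baseline:
  F = 75
  K = 27
  M = 243 − 6·75 − 27 = -234
  D = -18 + 5·(-234) = -1188
  P = 190 + 75 + 6·27 + 5·(-1188) = -5513
Policy B (F + 30):
  F = 75 + 30 = 105
  K = 27
  M = 243 − 6·105 − 27 = -414
  D = -18 + 5·(-414) = -2088
  P = 190 + 105 + 6·27 + 5·(-2088) = -9983
Change in P: -9983 − (-5513) = -4470

-4470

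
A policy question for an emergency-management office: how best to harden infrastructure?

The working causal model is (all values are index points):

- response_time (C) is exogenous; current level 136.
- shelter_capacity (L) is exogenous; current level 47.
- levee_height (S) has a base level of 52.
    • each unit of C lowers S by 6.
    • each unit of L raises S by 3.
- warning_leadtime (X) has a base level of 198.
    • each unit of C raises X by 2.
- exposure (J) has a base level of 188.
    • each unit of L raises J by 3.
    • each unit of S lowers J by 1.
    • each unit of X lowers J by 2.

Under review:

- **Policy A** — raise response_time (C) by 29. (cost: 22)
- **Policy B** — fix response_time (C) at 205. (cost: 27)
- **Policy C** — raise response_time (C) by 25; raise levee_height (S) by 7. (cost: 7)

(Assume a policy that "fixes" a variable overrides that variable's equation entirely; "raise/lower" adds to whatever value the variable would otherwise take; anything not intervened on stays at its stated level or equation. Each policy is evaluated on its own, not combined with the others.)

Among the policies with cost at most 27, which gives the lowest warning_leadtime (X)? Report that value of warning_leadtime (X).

520

Policy A (C + 29):
  C = 136 + 29 = 165
  X = 198 + 2·165 = 528
Policy B (C := 205):
  C = 205
  X = 198 + 2·205 = 608
Policy C (C + 25, S + 7):
  C = 136 + 25 = 161
  X = 198 + 2·161 = 520
Comparing — Policy A: X=528, Policy B: X=608, Policy C: X=520. Lowest is 520 (Policy C).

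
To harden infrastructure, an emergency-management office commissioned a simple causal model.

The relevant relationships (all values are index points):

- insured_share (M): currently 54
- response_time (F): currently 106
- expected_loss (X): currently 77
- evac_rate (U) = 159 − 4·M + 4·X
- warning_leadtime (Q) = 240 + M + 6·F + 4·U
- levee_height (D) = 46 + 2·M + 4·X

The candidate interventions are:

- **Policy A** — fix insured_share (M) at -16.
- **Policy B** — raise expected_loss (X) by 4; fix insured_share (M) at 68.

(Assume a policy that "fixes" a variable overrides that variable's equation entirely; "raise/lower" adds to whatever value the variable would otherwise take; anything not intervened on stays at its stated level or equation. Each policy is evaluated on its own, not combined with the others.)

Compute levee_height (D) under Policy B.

506

Policy B (X + 4, M := 68):
  M = 68
  X = 77 + 4 = 81
  D = 46 + 2·68 + 4·81 = 506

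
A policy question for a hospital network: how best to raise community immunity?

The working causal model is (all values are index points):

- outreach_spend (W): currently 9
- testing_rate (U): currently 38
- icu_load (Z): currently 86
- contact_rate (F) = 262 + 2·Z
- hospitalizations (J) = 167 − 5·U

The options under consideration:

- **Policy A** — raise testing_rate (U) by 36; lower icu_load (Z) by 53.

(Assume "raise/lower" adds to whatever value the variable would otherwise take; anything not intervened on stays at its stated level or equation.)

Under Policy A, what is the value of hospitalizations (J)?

-203

Policy A (U + 36, Z − 53):
  U = 38 + 36 = 74
  J = 167 − 5·74 = -203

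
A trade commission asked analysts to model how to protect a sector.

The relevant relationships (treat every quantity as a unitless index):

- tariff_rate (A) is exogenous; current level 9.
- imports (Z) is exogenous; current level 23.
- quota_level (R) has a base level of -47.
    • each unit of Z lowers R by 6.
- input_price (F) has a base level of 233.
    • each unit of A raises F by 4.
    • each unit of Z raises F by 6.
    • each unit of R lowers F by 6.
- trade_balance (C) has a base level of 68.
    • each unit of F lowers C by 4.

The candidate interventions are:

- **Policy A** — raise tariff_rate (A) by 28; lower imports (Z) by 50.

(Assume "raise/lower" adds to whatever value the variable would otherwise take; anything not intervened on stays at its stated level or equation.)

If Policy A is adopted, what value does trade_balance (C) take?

Policy A (A + 28, Z − 50):
  A = 9 + 28 = 37
  Z = 23 − 50 = -27
  R = -47 − 6·(-27) = 115
  F = 233 + 4·37 + 6·(-27) − 6·115 = -471
  C = 68 − 4·(-471) = 1952

1952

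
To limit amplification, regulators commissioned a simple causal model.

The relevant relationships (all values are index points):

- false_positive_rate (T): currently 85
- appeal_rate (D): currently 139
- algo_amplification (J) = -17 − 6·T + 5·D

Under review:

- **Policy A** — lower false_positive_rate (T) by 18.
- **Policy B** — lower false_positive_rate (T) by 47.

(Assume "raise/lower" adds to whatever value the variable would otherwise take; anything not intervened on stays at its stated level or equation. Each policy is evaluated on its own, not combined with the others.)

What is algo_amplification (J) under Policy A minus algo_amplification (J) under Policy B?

-174

Policy A (T − 18):
  T = 85 − 18 = 67
  D = 139
  J = -17 − 6·67 + 5·139 = 276
Policy B (T − 47):
  T = 85 − 47 = 38
  D = 139
  J = -17 − 6·38 + 5·139 = 450
J: 276 − 450 = -174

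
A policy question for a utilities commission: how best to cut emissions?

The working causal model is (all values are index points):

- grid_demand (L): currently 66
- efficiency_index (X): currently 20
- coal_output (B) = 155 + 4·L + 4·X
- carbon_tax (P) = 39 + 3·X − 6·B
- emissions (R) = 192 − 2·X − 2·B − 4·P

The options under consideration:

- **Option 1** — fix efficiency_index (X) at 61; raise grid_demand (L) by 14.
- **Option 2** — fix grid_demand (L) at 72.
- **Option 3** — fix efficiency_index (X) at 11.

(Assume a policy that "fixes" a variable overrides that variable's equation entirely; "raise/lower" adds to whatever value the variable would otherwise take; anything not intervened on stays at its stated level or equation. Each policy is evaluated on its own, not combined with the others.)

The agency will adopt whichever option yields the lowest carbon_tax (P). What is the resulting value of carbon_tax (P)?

-4092

Option 1 (X := 61, L + 14):
  L = 66 + 14 = 80
  X = 61
  B = 155 + 4·80 + 4·61 = 719
  P = 39 + 3·61 − 6·719 = -4092
Option 2 (L := 72):
  L = 72
  X = 20
  B = 155 + 4·72 + 4·20 = 523
  P = 39 + 3·20 − 6·523 = -3039
Option 3 (X := 11):
  L = 66
  X = 11
  B = 155 + 4·66 + 4·11 = 463
  P = 39 + 3·11 − 6·463 = -2706
Comparing — Option 1: P=-4092, Option 2: P=-3039, Option 3: P=-2706. Lowest is -4092 (Option 1).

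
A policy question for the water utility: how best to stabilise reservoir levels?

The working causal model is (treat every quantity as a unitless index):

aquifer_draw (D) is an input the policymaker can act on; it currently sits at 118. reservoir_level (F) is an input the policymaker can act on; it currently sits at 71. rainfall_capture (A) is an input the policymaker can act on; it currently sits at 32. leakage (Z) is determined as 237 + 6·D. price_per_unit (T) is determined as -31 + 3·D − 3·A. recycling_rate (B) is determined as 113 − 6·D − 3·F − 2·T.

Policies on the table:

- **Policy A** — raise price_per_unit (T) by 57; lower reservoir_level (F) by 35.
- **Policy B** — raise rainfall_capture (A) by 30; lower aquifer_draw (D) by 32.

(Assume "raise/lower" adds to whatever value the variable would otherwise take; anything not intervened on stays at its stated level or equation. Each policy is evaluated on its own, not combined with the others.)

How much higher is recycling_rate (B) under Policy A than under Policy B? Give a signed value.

-573

Policy A (T + 57, F − 35):
  D = 118
  F = 71 − 35 = 36
  A = 32
  T = -31 + 3·118 − 3·32 (+57 from intervention) = 284
  B = 113 − 6·118 − 3·36 − 2·284 = -1271
Policy B (A + 30, D − 32):
  D = 118 − 32 = 86
  F = 71
  A = 32 + 30 = 62
  T = -31 + 3·86 − 3·62 = 41
  B = 113 − 6·86 − 3·71 − 2·41 = -698
B: -1271 − (-698) = -573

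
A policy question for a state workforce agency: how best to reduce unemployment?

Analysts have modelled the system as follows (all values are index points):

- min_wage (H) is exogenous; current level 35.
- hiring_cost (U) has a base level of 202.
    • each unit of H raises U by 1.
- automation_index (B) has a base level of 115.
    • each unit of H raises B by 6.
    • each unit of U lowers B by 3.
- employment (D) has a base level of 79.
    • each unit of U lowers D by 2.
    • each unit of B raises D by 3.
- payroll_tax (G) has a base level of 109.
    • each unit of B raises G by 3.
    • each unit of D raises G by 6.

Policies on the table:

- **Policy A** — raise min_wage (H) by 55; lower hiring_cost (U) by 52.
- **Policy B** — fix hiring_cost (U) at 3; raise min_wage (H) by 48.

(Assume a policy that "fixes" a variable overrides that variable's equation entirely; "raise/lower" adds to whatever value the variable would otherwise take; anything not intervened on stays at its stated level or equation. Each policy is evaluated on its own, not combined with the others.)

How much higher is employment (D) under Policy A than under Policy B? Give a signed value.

-2481

Policy A (H + 55, U − 52):
  H = 35 + 55 = 90
  U = 202 + 90 (−52 from intervention) = 240
  B = 115 + 6·90 − 3·240 = -65
  D = 79 − 2·240 + 3·(-65) = -596
Policy B (U := 3, H + 48):
  H = 35 + 48 = 83
  U = 3
  B = 115 + 6·83 − 3·3 = 604
  D = 79 − 2·3 + 3·604 = 1885
D: -596 − 1885 = -2481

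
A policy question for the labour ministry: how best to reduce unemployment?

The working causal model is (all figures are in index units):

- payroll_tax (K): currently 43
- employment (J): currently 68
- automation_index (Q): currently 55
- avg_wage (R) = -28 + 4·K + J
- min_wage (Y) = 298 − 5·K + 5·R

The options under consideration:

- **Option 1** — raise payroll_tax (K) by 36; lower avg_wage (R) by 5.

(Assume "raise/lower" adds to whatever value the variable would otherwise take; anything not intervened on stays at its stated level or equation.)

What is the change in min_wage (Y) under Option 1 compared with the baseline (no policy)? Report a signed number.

Baseline:
  K = 43
  J = 68
  R = -28 + 4·43 + 68 = 212
  Y = 298 − 5·43 + 5·212 = 1143
Option 1 (K + 36, R − 5):
  K = 43 + 36 = 79
  J = 68
  R = -28 + 4·79 + 68 (−5 from intervention) = 351
  Y = 298 − 5·79 + 5·351 = 1658
Change in Y: 1658 − 1143 = 515

515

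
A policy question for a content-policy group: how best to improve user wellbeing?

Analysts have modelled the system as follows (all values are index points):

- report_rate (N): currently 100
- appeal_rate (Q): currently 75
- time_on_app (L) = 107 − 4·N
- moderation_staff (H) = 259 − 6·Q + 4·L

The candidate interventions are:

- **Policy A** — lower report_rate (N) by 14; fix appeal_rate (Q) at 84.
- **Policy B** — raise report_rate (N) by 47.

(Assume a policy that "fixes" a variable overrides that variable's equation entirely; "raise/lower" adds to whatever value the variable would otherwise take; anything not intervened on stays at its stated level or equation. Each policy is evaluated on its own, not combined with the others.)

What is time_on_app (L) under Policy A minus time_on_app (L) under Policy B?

Policy A (N − 14, Q := 84):
  N = 100 − 14 = 86
  L = 107 − 4·86 = -237
Policy B (N + 47):
  N = 100 + 47 = 147
  L = 107 − 4·147 = -481
L: -237 − (-481) = 244

244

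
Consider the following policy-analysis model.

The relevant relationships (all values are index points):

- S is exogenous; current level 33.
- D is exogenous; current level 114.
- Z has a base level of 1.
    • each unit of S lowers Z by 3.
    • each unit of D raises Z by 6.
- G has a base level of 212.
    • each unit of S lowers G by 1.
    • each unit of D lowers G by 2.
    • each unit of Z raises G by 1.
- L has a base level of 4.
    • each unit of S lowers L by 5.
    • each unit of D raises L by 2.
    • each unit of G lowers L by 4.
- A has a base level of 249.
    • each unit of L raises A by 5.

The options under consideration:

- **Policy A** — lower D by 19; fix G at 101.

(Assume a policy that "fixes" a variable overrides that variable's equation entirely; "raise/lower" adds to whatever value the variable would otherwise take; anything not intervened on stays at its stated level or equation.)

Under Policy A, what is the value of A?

Policy A (D − 19, G := 101):
  S = 33
  D = 114 − 19 = 95
  Z = 1 − 3·33 + 6·95 = 472
  G = 101
  L = 4 − 5·33 + 2·95 − 4·101 = -375
  A = 249 + 5·(-375) = -1626

-1626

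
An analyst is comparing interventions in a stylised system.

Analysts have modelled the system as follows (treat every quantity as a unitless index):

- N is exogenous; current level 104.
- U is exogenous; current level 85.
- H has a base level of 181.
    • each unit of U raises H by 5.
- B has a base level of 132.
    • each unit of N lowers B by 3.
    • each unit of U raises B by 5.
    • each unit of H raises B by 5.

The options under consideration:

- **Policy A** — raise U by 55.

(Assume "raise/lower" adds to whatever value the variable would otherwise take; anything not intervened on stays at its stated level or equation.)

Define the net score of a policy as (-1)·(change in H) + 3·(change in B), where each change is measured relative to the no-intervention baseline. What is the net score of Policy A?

Baseline:
  N = 104
  U = 85
  H = 181 + 5·85 = 606
  B = 132 − 3·104 + 5·85 + 5·606 = 3275
Policy A (U + 55):
  N = 104
  U = 85 + 55 = 140
  H = 181 + 5·140 = 881
  B = 132 − 3·104 + 5·140 + 5·881 = 4925
ΔH = 881 − 606 = 275; ΔB = 4925 − 3275 = 1650
Score = (-1)·275 + 3·1650 = 4675

4675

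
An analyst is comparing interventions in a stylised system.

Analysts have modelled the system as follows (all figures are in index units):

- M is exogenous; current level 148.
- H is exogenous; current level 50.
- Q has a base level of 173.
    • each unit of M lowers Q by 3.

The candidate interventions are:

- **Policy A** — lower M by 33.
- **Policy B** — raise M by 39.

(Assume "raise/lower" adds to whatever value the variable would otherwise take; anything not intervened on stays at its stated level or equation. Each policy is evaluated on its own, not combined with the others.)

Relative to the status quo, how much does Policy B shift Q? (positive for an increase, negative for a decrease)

Baseline:
  M = 148
  Q = 173 − 3·148 = -271
Policy B (M + 39):
  M = 148 + 39 = 187
  Q = 173 − 3·187 = -388
Change in Q: -388 − (-271) = -117

-117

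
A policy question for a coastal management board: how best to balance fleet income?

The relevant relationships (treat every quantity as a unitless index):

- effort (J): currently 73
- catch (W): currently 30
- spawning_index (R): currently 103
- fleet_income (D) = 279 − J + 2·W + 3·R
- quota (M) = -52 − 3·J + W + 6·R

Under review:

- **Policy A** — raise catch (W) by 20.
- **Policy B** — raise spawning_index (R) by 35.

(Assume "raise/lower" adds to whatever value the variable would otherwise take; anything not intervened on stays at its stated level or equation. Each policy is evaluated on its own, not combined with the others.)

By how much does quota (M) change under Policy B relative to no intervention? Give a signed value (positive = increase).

210

Baseline:
  J = 73
  W = 30
  R = 103
  M = -52 − 3·73 + 30 + 6·103 = 377
Policy B (R + 35):
  J = 73
  W = 30
  R = 103 + 35 = 138
  M = -52 − 3·73 + 30 + 6·138 = 587
Change in M: 587 − 377 = 210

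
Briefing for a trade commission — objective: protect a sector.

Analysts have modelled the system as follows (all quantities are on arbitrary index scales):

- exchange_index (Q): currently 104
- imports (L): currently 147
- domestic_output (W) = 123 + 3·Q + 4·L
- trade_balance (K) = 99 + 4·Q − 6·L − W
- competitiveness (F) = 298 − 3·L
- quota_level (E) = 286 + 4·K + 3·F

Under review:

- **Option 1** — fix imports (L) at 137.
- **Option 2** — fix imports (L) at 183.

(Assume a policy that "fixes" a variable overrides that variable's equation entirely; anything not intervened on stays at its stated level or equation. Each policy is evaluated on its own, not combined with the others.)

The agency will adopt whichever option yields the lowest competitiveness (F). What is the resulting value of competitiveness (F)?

-251

Option 1 (L := 137):
  L = 137
  F = 298 − 3·137 = -113
Option 2 (L := 183):
  L = 183
  F = 298 − 3·183 = -251
Comparing — Option 1: F=-113, Option 2: F=-251. Lowest is -251 (Option 2).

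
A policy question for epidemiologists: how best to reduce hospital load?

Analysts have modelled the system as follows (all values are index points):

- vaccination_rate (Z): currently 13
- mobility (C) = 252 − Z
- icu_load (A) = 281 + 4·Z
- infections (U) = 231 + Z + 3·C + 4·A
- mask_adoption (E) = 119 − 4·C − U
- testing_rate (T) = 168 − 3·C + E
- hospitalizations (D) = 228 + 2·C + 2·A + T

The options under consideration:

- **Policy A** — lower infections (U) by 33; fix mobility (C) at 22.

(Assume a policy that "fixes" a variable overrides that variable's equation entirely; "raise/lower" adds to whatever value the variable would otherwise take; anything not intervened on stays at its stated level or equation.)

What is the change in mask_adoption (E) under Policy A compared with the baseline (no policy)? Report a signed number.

1552

Baseline:
  Z = 13
  C = 252 − 13 = 239
  A = 281 + 4·13 = 333
  U = 231 + 13 + 3·239 + 4·333 = 2293
  E = 119 − 4·239 − 2293 = -3130
Policy A (U − 33, C := 22):
  Z = 13
  C = 22
  A = 281 + 4·13 = 333
  U = 231 + 13 + 3·22 + 4·333 (−33 from intervention) = 1609
  E = 119 − 4·22 − 1609 = -1578
Change in E: -1578 − (-3130) = 1552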